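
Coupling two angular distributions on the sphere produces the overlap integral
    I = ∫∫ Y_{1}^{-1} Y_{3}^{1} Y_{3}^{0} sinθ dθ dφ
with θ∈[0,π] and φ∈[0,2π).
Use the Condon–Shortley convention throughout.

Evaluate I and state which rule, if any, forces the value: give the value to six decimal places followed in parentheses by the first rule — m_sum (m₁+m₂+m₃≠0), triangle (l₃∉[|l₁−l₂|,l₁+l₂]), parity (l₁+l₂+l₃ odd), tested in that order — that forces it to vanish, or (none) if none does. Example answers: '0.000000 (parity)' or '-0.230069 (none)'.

Σlᵢ=7 odd — θ-integrand is odd under cosθ→−cosθ; I=0

0.000000 (parity)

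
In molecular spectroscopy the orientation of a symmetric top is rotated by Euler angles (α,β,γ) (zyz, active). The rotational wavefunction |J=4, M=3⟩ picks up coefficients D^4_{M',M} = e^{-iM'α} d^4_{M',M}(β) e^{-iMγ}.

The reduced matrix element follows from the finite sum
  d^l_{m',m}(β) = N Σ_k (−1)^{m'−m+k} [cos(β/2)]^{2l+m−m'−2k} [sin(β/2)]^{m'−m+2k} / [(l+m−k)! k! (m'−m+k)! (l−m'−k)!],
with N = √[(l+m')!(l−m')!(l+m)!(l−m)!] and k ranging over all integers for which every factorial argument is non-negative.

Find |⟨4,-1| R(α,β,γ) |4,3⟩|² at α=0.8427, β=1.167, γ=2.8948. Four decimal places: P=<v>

Split into d^4_{-1,3}(β=1.1670) × two z-phases.
c=cos(1.167000/2)=0.834539, s=sin(1.167000/2)=0.550948; N=√[6·120·5040·1]=1904.940944
Admissible k: 4..5 (factorial args all ≥0)
  k=4: (−1)^0·1904.9409/(144)·0.8345^4·0.5509^4 = +0.591221
  k=5: (−1)^1·1904.9409/(240)·0.8345^2·0.5509^6 = -0.154607
d^4_{-1,3}(1.1670) = +0.591221 -0.154607 = +0.436614
|D^4_{-1,3}|² = |d^4_{-1,3}(β)|² = (+0.436614)² = 0.190632 (the z-rotation phases have unit modulus)

P=0.1906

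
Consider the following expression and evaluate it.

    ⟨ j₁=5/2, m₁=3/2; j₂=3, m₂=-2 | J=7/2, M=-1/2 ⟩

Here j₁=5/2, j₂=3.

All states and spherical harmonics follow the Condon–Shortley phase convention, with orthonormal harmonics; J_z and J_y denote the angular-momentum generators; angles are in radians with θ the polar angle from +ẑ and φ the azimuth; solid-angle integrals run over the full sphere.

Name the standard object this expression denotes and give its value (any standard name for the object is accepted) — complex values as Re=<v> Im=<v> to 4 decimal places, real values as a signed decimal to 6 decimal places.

This is a Clebsch–Gordan (vector-coupling) coefficient.
triangle: 2!·3!·4!/10! = 288/3628800
(j±m)!: 4!·1!·1!·5!·3!·4! = 414720
prefactor² = (2J+1)·Δ·N² = 9216/35
  k=0: +1/(0!·2!·1!·1!·2!·3!) = 1/24
  k=1: −1/(1!·1!·0!·0!·3!·4!) = -1/144
Σ = 5/144  ⇒  CG² = 9216/35·(5/144)² = 20/63
CG = +√(20/63) = +0.563436

Clebsch–Gordan coefficient, +√(20/63) ≈ +0.563436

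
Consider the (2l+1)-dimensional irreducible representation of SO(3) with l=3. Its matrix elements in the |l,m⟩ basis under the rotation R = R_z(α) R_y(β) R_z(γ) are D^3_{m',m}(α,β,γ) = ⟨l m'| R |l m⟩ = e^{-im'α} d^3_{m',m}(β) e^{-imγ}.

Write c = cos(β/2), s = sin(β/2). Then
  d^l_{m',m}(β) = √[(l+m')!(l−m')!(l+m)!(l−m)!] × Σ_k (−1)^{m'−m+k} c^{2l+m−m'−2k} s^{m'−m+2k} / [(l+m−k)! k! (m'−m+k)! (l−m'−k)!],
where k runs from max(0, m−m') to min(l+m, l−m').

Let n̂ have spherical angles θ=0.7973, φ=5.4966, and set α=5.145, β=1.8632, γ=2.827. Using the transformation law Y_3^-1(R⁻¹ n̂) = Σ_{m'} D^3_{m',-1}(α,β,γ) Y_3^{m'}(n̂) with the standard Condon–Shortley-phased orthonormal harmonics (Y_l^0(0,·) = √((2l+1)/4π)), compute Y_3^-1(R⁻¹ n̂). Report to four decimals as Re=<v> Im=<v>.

Need the full column D^3_{m',-1} for m'=−3..3 at α=5.1450, β=1.8632, γ=2.8270.
cos(β/2)=0.596551, sin(β/2)=0.802575
d^3_{-3,-1}: single k=2 term ⇒ +0.315941;  D = +0.262957-0.175135i
d^3_{-2,-1}: k∈[1..2] ⇒ +0.191744 -0.694112 = -0.502368;  D = -0.428115-0.262851i
d^3_{-1,-1}: k∈[0..2] ⇒ +0.045070 -0.652606 +0.885909 = +0.278373;  D = -0.032777+0.276437i
d^3_{0,-1}: k∈[0..2] ⇒ -0.210045 +1.140542 -0.688125 = +0.242372;  D = -0.230477+0.074997i
d^3_{1,-1}: k∈[0..2] ⇒ +0.489454 -1.181213 +0.267248 = -0.424510;  D = +0.288493+0.311417i
d^3_{2,-1}: k∈[0..1] ⇒ -0.694112 +0.628169 = -0.065943;  D = -0.025131+0.060966i
d^3_{3,-1}: single k=0 term ⇒ +0.571852;  D = +0.571357-0.023799i
Y_3^{m'}(θ=0.7973,φ=5.4966) and Σ D·Y over m':
  (+0.2630-0.1751i)·(-0.1084+0.1077i)  (-0.4281-0.2629i)·(-0.0009+0.3655i)  (-0.0328+0.2764i)·(+0.2352+0.2358i)  (-0.2305+0.0750i)·(-0.1459+0.0000i)  (+0.2885+0.3114i)·(-0.2352+0.2358i)  (-0.0251+0.0610i)·(-0.0009-0.3655i)  (+0.5714-0.0238i)·(+0.1084+0.1077i)
Y_3^-1(R⁻¹ n̂) = -0.006967+0.000253i

Re=-0.0070 Im=0.0003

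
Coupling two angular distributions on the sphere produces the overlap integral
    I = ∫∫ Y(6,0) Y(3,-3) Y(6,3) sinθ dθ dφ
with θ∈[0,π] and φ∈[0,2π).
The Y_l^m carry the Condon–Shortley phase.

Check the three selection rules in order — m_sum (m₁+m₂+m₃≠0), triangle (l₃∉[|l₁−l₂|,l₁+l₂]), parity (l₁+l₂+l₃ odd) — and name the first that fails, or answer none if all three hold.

parity

Σmᵢ = 0  ✓
l₃∈[|l₁−l₂|,l₁+l₂]=[3,9], have l₃=6  ✓
Σlᵢ = 15 ⇒ odd  ✗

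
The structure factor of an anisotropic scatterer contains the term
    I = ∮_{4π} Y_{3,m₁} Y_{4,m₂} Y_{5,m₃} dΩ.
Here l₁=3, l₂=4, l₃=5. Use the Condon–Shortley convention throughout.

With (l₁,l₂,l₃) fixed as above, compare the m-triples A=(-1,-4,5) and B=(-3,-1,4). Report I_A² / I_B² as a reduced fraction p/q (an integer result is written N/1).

Same 3,4,5: normalisation and zero-m 3j drop out of the ratio.
A: Δ: 2! 4! 6! / 13! → 1/180180; sum: t=0:+1/34560 = 1/34560; 3j²(3 4 5; -1 -4 5) = Δ·Π!·Σ² = 14/429  (sign +1)
B: Δ: 2! 4! 6! / 13! → 1/180180; sum: t=2:+1/5760 = 1/5760; 3j²(3 4 5; -3 -1 4) = Δ·Π!·Σ² = 9/286  (sign -1)
I_A²/I_B² = (14/429)/(9/286) = 28/27

28/27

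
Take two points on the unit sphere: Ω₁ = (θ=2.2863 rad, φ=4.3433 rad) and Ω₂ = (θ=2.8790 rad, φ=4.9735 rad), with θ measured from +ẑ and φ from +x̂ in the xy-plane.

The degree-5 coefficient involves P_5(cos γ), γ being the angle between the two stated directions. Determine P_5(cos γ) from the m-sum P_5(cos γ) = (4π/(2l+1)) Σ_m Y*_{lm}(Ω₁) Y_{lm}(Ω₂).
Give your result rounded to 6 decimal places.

Summing Y*_{l m}(θ₁,φ₁)·Y_{l m}(θ₂,φ₂) over m ∈ [−5, 5]; prefactor 4π/(2·5+1) = 1.142397:
  m=-5: Y*=-0.10942 + 0.03083j  Y=0.00053 + 0.00014j  product -0.00006 + 0.00000j
  m=-4: Y*=-0.02946 + 0.31106j  Y=-0.00323 + 0.00556j  product -0.00164 - 0.00117j
  m=-3: Y*=0.38225 + 0.19107j  Y=-0.03157 - 0.03170j  product -0.00601 - 0.01815j
  m=-2: Y*=0.13633 - 0.12402j  Y=0.17185 - 0.09890j  product 0.01116 - 0.03480j
  m=-1: Y*=0.09905 + 0.25606j  Y=0.13326 + 0.49869j  product -0.11450 + 0.08352j
  m=+0: Y*=0.26518 + 0.00000j  Y=-0.50965 + 0.00000j  product -0.13515 + 0.00000j
  m=+1: Y*=-0.09905 + 0.25606j  Y=-0.13326 + 0.49869j  product -0.11450 - 0.08352j
  m=+2: Y*=0.13633 + 0.12402j  Y=0.17185 + 0.09890j  product 0.01116 + 0.03480j
  m=+3: Y*=-0.38225 + 0.19107j  Y=0.03157 - 0.03170j  product -0.00601 + 0.01815j
  m=+4: Y*=-0.02946 - 0.31106j  Y=-0.00323 - 0.00556j  product -0.00164 + 0.00117j
  m=+5: Y*=0.10942 + 0.03083j  Y=-0.00053 + 0.00014j  product -0.00006 - 0.00000j
Total Σ_m = -0.35724 - 0.00000j. Multiply by 1.142397: -0.40811 - 0.00000j. P_5(cos γ) = -0.408108

-0.408108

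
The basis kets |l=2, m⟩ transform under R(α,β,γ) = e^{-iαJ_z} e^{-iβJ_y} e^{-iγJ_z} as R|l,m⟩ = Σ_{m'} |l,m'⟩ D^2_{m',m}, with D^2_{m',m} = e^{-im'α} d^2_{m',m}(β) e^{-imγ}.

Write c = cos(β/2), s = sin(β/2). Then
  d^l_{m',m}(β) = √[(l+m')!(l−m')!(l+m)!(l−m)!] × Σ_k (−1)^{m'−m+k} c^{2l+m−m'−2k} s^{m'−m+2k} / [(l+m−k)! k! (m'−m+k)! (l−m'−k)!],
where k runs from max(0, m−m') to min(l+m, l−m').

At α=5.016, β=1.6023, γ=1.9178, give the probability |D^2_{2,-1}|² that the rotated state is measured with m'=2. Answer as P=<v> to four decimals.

P=0.2657

Split into d^2_{2,-1}(β=1.6023) × two z-phases.
Half-angle: c=0.695881, s=0.718157. N=√(24·1·1·6)=12.000000
Admissible k: 0..0 (factorial args all ≥0)
  k=0: (−1)^3·12.0000/(6)·0.6959^1·0.7182^3 = -0.515493
d^2_{2,-1}(1.6023) = -0.515493
|D^2_{2,-1}|² = |d^2_{2,-1}(β)|² = (-0.515493)² = 0.265733 (the z-rotation phases have unit modulus)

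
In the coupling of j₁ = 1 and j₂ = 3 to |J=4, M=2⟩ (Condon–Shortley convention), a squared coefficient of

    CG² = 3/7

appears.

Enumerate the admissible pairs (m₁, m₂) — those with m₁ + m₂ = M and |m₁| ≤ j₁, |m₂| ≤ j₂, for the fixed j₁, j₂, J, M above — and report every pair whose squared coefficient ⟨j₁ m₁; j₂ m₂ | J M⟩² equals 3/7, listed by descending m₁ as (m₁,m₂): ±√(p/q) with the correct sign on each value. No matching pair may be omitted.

(0,2): +√(3/7)

Admissible pairs with m₁+m₂ = M = 2: (-1,3), (0,2), (1,1)
  (m₁,m₂)=(1,1): CG² = 15/28, CG = +√(15/28)
  (m₁,m₂)=(0,2): CG² = 3/7, CG = +√(3/7)   ← matches the target
  (m₁,m₂)=(-1,3): CG² = 1/28, CG = +√(1/28)
Pairs with CG² = 3/7: (0,2): +√(3/7)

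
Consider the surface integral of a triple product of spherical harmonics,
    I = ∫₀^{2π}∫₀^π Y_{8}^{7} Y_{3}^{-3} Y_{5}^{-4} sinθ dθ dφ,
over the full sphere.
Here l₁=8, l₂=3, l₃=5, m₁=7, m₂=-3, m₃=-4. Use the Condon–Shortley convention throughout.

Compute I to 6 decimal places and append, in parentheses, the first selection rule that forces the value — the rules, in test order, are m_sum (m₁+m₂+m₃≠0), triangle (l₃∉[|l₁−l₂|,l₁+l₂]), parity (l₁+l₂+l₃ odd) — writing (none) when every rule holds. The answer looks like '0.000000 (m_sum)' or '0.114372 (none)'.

Rules hold: Σm=0, L=16 even, 5≤5≤11.
N = 17·7·11 = 1309
Δ = 6!·10!·0!/17! = 1/136136
Racah Σ t=3..3: t=3:−1/518400 = -1/518400
⇒ 3j(8 3 5; 0 0 0)² = 56/2431, sgn +1
Racah Σ t=0..0: t=0:+1/261273600 = 1/261273600
⇒ 3j(8 3 5; 7 -3 -4)² = 5/136, sgn -1
4πI² = N·(3j₀)²·(3jₘ)² = 245/221
I = -1·√(1.1086/4π) = -0.29701746
No selection rule forces the value: the integral is nonzero (none).

-0.297017 (none)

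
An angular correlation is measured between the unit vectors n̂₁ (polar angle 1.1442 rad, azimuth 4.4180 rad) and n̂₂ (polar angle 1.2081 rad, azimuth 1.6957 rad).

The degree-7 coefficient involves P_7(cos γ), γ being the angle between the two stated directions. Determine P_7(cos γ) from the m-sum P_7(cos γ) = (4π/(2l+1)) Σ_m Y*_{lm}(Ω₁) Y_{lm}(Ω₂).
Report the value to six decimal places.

Summing Y*_{l m}(θ₁,φ₁)·Y_{l m}(θ₂,φ₂) over m ∈ [−7, 7]; prefactor 4π/(2·7+1) = 0.837758:
  term(m=-7) = +0.079201+0.016595i   from Y*(Ω₁)=+0.228671-0.121949i, Y(Ω₂)=+0.239530+0.200313i
  term(m=-6) = -0.158367-0.114461i   from Y*(Ω₁)=+0.085630+0.432325i, Y(Ω₂)=-0.324579+0.302026i
  term(m=-5) = +0.023544+0.040585i   from Y*(Ω₁)=-0.279873-0.027756i, Y(Ω₂)=-0.097546-0.135339i
  term(m=-4) = -0.004651-0.043562i   from Y*(Ω₁)=-0.061883+0.149169i, Y(Ω₂)=-0.238114+0.129963i
  term(m=-3) = -0.029036+0.089742i   from Y*(Ω₁)=-0.264994-0.217655i, Y(Ω₂)=-0.100672-0.255971i
  term(m=-2) = +0.002134-0.002374i   from Y*(Ω₁)=-0.016004+0.010687i, Y(Ω₂)=-0.160757+0.041015i
  term(m=-1) = -0.091400+0.040739i   from Y*(Ω₁)=-0.097126-0.320337i, Y(Ω₂)=-0.037242-0.296615i
  term(m=+0) = -0.002886+0.000000i   from Y*(Ω₁)=+0.021763-0.000000i, Y(Ω₂)=-0.132598+0.000000i
  term(m=+1) = -0.091400-0.040739i   from Y*(Ω₁)=+0.097126-0.320337i, Y(Ω₂)=+0.037242-0.296615i
  term(m=+2) = +0.002134+0.002374i   from Y*(Ω₁)=-0.016004-0.010687i, Y(Ω₂)=-0.160757-0.041015i
  term(m=+3) = -0.029036-0.089742i   from Y*(Ω₁)=+0.264994-0.217655i, Y(Ω₂)=+0.100672-0.255971i
  term(m=+4) = -0.004651+0.043562i   from Y*(Ω₁)=-0.061883-0.149169i, Y(Ω₂)=-0.238114-0.129963i
  term(m=+5) = +0.023544-0.040585i   from Y*(Ω₁)=+0.279873-0.027756i, Y(Ω₂)=+0.097546-0.135339i
  term(m=+6) = -0.158367+0.114461i   from Y*(Ω₁)=+0.085630-0.432325i, Y(Ω₂)=-0.324579-0.302026i
  term(m=+7) = +0.079201-0.016595i   from Y*(Ω₁)=-0.228671-0.121949i, Y(Ω₂)=-0.239530+0.200313i
Σ over m = -0.360035+0.000000i; ×(4π/15) → -0.301622+0.000000i. Real part: -0.301622

-0.301622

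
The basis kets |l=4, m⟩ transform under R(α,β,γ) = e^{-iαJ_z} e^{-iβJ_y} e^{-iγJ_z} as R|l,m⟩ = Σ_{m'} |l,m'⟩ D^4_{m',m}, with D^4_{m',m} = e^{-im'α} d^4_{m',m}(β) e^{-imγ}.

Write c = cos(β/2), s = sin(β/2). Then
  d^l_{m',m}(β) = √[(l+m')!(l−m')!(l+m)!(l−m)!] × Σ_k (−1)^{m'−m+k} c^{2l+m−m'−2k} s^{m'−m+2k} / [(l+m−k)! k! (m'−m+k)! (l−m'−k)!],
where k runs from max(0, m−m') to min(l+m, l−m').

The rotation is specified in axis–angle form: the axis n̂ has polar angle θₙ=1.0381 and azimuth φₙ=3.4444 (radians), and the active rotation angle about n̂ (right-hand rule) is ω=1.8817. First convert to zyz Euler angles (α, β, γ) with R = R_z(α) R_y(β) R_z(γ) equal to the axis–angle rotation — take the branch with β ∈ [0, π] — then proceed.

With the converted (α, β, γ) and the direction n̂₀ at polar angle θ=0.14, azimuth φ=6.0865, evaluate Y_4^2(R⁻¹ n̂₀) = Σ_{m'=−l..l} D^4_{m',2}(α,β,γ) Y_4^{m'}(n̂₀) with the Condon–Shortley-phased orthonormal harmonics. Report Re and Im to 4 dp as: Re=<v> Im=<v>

Re=0.2749 Im=-0.1453

Axis–angle → zyz. n̂ = (sinθₙcosφₙ, sinθₙsinφₙ, cosθₙ) = (-0.822248, -0.256883, +0.507858), ω = 1.8817.
R = I cosω + sinω [n̂]ₓ + (1−cosω) n̂n̂ᵀ gives
  R = [+0.577002, -0.207672, -0.789899; +0.759348, -0.219743, +0.612457; -0.300765, -0.953197, +0.030903]
β = atan2(√(R₁₃²+R₂₃²), R₃₃) = 1.539888; α = atan2(R₂₃, R₁₃) mod 2π = 2.482057; γ = atan2(R₃₂, −R₃₁) mod 2π = 5.018035
Need the full column D^4_{m',2} for m'=−4..4 at α=2.4821, β=1.5399, γ=5.0180.
cos(β/2)=0.717950, sin(β/2)=0.696095
d^4_{-4,2}: single k=6 term ⇒ +0.310298;  D = +0.308495-0.033398i
d^4_{-3,2}: k∈[5..6] ⇒ +0.678907 -0.212735 = +0.466172;  D = -0.397010-0.244335i
d^4_{-2,2}: k∈[4..6] ⇒ +0.935710 -0.703689 +0.055125 = +0.287146;  D = +0.101038+0.268783i
d^4_{-1,2}: k∈[3..5] ⇒ +0.909893 -1.283013 +0.241218 = -0.131901;  D = -0.038976+0.126011i
d^4_{0,2}: k∈[2..4] ⇒ +0.629538 -1.578120 +0.556315 = -0.392267;  D = +0.321231-0.225132i
d^4_{1,2}: k∈[1..3] ⇒ +0.290377 -1.364840 +0.855342 = -0.219121;  D = -0.218866-0.010567i
d^4_{2,2}: k∈[0..2] ⇒ +0.070591 -0.796310 +0.935710 = +0.209992;  D = -0.159553-0.136526i
d^4_{3,2}: k∈[0..1] ⇒ -0.256089 +0.722205 = +0.466117;  D = +0.094193+0.456500i
d^4_{4,2}: single k=0 term ⇒ +0.351140;  D = +0.154645-0.315252i
Y_4^{m'}(θ=0.14,φ=6.0865) and Σ D·Y over m':
  (+0.3085-0.0334i)·(+0.0001+0.0001i)  (-0.3970-0.2443i)·(+0.0028+0.0019i)  (+0.1010+0.2688i)·(+0.0353+0.0146i)  (-0.0390+0.1260i)·(+0.2477+0.0494i)  (+0.3212-0.2251i)·(+0.7653+0.0000i)  (-0.2189-0.0106i)·(-0.2477+0.0494i)  (-0.1596-0.1365i)·(+0.0353-0.0146i)  (+0.0942+0.4565i)·(-0.0028+0.0019i)  (+0.1546-0.3153i)·(+0.0001-0.0001i)
Y_4^2(R⁻¹ n̂) = +0.274947-0.145258i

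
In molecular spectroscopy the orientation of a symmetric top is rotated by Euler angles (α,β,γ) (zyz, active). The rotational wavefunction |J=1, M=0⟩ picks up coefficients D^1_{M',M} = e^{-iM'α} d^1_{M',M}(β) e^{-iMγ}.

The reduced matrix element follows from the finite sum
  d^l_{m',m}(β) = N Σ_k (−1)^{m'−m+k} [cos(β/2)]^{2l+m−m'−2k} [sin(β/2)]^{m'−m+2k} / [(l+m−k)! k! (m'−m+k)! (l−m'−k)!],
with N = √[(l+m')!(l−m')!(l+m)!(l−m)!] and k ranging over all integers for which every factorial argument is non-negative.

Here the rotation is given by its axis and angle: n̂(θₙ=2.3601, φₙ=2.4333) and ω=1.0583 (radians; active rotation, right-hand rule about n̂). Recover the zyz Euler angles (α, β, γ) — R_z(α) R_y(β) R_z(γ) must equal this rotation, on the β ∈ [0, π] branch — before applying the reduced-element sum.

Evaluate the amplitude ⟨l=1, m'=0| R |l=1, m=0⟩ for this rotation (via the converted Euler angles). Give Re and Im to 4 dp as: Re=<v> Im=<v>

Re=0.7472 Im=0.0000

Axis–angle → zyz. n̂ = (sinθₙcosφₙ, sinθₙsinφₙ, cosθₙ) = (-0.534928, +0.458200, -0.709863), ω = 1.0583.
R = I cosω + sinω [n̂]ₓ + (1−cosω) n̂n̂ᵀ gives
  R = [+0.636188, +0.493746, +0.592857; -0.743578, +0.597353, +0.300435; -0.205806, -0.631969, +0.747168]
β = atan2(√(R₁₃²+R₂₃²), R₃₃) = 0.727006; α = atan2(R₂₃, R₁₃) mod 2π = 0.469039; γ = atan2(R₃₂, −R₃₁) mod 2π = 5.027217
D^1_{0,0}(0.4690,0.7270,5.0272) = e^{-i·0·0.4690}·d^1_{0,0}(0.7270)·e^{-i·0·5.0272}. Compute d first:
Half-angle: c=0.934657, s=0.355551. N=√(1·1·1·1)=1.000000
k: max(0,(0)−(0))=0 … min(1+(0),1−(0))=1
  k=0: (−1)^0·1.0000/(1)·0.9347^2·0.3556^0 = +0.873584
  k=1: (−1)^1·1.0000/(1)·0.9347^0·0.3556^2 = -0.126416
d^1_{0,0}(0.7270) = +0.873584 -0.126416 = +0.747168
Attach z-rotation phases: D = e^{-i(0)(0.4690)}·(+0.747168)·e^{-i(0)(5.0272)} = +0.747168+0.000000i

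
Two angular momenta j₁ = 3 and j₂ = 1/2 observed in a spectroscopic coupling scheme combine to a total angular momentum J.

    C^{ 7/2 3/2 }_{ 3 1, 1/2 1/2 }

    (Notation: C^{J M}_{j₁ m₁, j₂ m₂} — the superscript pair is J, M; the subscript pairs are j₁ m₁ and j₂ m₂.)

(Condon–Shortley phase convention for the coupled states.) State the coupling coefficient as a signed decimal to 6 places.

triangle: 0!·6!·1!/8! = 720/40320
(j±m)!: 4!·2!·1!·0!·5!·2! = 11520
prefactor² = (2J+1)·Δ·N² = 11520/7
  k=0: +1/(0!·0!·2!·1!·4!·0!) = 1/48
Σ = 1/48  ⇒  CG² = 11520/7·(1/48)² = 5/7
CG = +√(5/7) = +0.845154

+√(5/7) ≈ +0.845154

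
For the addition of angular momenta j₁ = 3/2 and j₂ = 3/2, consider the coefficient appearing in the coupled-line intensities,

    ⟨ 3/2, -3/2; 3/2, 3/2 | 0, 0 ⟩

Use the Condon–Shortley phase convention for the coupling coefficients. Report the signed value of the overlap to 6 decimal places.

√[1·3!0!0!/4! · 0!3!3!0!0!0!] = √(9)
  +(−1)^3/∏(3,0,0,0,0,0)! = -1/6  (running -1/6)
⟨..|..⟩ = √(9)·(-1/6) = -0.500000

−√(1/4) ≈ -0.500000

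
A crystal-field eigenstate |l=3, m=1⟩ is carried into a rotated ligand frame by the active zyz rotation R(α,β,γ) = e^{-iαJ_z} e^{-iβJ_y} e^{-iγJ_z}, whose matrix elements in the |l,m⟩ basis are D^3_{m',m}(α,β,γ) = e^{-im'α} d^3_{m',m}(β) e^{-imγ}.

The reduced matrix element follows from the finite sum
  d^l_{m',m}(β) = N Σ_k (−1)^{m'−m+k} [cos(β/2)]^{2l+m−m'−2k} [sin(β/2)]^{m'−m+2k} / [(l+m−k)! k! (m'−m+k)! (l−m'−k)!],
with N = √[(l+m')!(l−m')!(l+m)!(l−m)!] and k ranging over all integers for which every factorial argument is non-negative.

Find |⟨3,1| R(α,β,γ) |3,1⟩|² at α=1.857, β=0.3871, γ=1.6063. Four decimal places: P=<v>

P=0.3925

First d^3_{1,1}(β=0.3871), then the phase factors e^{-i(1)α} and e^{-i(1)γ}:
With c≡cos(β/2)=0.981328 and s≡sin(β/2)=0.192344, N=[24·2·24·2]^{1/2}=48.000000
The bounds max(0,m−m')=0 and min(l+m,l−m')=2 give 3 terms
  k=0: (−1)^0·48.0000/(48)·0.9813^6·0.1923^0 = +0.893067
  k=1: (−1)^1·48.0000/(6)·0.9813^4·0.1923^2 = -0.274475
  k=2: (−1)^2·48.0000/(8)·0.9813^2·0.1923^4 = +0.007908
d^3_{1,1}(0.3871) = +0.893067 -0.274475 +0.007908 = +0.626501
|D^3_{1,1}|² = |d^3_{1,1}(β)|² = (+0.626501)² = 0.392503 (the z-rotation phases have unit modulus)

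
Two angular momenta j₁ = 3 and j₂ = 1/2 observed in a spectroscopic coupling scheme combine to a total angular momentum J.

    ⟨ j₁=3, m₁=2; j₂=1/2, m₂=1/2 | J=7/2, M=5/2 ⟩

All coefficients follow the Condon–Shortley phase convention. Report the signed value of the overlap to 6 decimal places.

+0.925820

j₁+j₂−J=0  J+j₁−j₂=6  J−j₁+j₂=1  j₁+j₂+J+1=8
(j₁±m₁, j₂±m₂, J±M) = (5,1,1,0,6,1)
P² = 86400/7
sum k=0..0:
  [0] +1/120 = 1/120
S = 1/120
C² = P²·S² = 6/7 ; C = +0.925820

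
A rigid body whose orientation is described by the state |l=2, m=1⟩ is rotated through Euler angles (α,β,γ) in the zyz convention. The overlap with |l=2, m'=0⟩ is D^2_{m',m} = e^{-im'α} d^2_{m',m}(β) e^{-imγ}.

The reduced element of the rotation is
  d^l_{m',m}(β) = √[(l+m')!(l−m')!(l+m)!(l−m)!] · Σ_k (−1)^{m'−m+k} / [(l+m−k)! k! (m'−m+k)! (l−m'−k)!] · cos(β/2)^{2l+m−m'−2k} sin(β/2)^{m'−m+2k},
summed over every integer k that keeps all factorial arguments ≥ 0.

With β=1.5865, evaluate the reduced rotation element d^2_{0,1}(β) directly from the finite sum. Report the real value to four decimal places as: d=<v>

d=-0.0192

d^2_{0,1}(β=1.5865) via the finite sum:
c=cos(1.586500/2)=0.701533, s=sin(1.586500/2)=0.712637; N=√[2·2·6·1]=4.898979
Admissible k: 1..2 (factorial args all ≥0)
  k=1: (−1)^0·4.8990/(2)·0.7015^3·0.7126^1 = +0.602682
  k=2: (−1)^1·4.8990/(2)·0.7015^1·0.7126^3 = -0.621912
d^2_{0,1}(1.5865) = +0.602682 -0.621912 = -0.019230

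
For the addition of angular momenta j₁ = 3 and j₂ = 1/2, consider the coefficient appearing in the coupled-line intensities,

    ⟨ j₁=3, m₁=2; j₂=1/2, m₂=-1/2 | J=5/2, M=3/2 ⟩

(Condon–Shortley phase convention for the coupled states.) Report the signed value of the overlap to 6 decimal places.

+0.845154

j₁+j₂−J=1  J+j₁−j₂=5  J−j₁+j₂=0  j₁+j₂+J+1=7
(j₁±m₁, j₂±m₂, J±M) = (5,1,0,1,4,1)
P² = 2880/7
sum k=0..0:
  [0] +1/24 = 1/24
S = 1/24
C² = P²·S² = 5/7 ; C = +0.845154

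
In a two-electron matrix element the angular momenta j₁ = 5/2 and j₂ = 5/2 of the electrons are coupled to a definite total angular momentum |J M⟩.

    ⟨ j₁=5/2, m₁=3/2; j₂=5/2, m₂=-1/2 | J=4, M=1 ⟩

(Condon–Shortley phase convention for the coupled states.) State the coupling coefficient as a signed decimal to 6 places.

j₁+j₂−J=1  J+j₁−j₂=4  J−j₁+j₂=4  j₁+j₂+J+1=10
(j₁±m₁, j₂±m₂, J±M) = (4,1,2,3,5,3)
P² = 10368/35
sum k=0..1:
  [0] +1/24 = 1/24
  [1] −1/144 = -1/144
S = 5/144
C² = P²·S² = 5/14 ; C = +0.597614

+0.597614  (= +√(5/14))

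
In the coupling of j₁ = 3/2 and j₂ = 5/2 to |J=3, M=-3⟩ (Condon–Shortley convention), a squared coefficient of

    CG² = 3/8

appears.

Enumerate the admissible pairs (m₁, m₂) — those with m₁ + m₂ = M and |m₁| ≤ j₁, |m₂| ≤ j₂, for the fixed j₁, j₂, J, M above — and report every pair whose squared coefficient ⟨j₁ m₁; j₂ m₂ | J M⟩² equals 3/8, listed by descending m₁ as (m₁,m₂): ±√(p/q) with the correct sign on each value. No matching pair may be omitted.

Admissible pairs with m₁+m₂ = M = -3: (-3/2,-3/2), (-1/2,-5/2)
  (m₁,m₂)=(-1/2,-5/2): CG² = 5/8, CG = +√(5/8)
  (m₁,m₂)=(-3/2,-3/2): CG² = 3/8, CG = −√(3/8)   ← matches the target
Pairs with CG² = 3/8: (-3/2,-3/2): −√(3/8)

(-3/2,-3/2): −√(3/8)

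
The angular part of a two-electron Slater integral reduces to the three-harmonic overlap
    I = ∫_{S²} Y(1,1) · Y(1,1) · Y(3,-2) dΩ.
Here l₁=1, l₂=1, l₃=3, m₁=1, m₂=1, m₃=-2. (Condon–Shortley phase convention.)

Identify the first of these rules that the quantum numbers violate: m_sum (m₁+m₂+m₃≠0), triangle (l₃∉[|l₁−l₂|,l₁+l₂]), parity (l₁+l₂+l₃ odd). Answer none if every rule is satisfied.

Σmᵢ = 0  ✓
l₃∈[|l₁−l₂|,l₁+l₂]=[0,2] required, l₃=3 fails  ✗
Σlᵢ = 5 ⇒ odd

triangle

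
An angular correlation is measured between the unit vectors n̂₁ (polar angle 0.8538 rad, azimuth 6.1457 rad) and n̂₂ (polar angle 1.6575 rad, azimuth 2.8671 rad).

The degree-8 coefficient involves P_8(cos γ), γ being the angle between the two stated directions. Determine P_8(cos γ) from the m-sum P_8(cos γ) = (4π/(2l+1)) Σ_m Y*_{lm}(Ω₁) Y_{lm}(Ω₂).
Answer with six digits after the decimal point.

-0.020776

Term-by-term m-sum for l=8 (normalisation 4π/17 = 0.739198):
  m=-8: Y*=(0.024373, -0.047873)  Y=(-0.292690, 0.405554)  product (0.012281, 0.023897)
  m=-7: Y*=(0.107067, -0.153714)  Y=(-0.059734, 0.163311)  product (0.018708, 0.026667)
  m=-6: Y*=(0.256643, -0.277771)  Y=(0.024851, -0.325671)  product (-0.084084, -0.090484)
  m=-5: Y*=(0.349453, -0.286908)  Y=(-0.039315, -0.195623)  product (-0.069864, -0.057081)
  m=-4: Y*=(0.176246, -0.108043)  Y=(0.122725, 0.239918)  product (0.047551, 0.029025)
  m=-3: Y*=(-0.215104, 0.094120)  Y=(0.142697, 0.154000)  product (-0.045189, -0.019696)
  m=-2: Y*=(-0.335193, 0.094564)  Y=(-0.207690, -0.127046)  product (0.081630, 0.022945)
  m=-1: Y*=(0.082049, -0.011352)  Y=(-0.205969, -0.058001)  product (-0.017558, -0.002421)
  m=+0: Y*=(0.360426, -0.000000)  Y=(0.235677, 0.000000)  product (0.084944, 0.000000)
  m=+1: Y*=(-0.082049, -0.011352)  Y=(0.205969, -0.058001)  product (-0.017558, 0.002421)
  m=+2: Y*=(-0.335193, -0.094564)  Y=(-0.207690, 0.127046)  product (0.081630, -0.022945)
  m=+3: Y*=(0.215104, 0.094120)  Y=(-0.142697, 0.154000)  product (-0.045189, 0.019696)
  m=+4: Y*=(0.176246, 0.108043)  Y=(0.122725, -0.239918)  product (0.047551, -0.029025)
  m=+5: Y*=(-0.349453, -0.286908)  Y=(0.039315, -0.195623)  product (-0.069864, 0.057081)
  m=+6: Y*=(0.256643, 0.277771)  Y=(0.024851, 0.325671)  product (-0.084084, 0.090484)
  m=+7: Y*=(-0.107067, -0.153714)  Y=(0.059734, 0.163311)  product (0.018708, -0.026667)
  m=+8: Y*=(0.024373, 0.047873)  Y=(-0.292690, -0.405554)  product (0.012281, -0.023897)
Σ over m = (-0.028106, -0.000000); ×(4π/17) → (-0.020776, -0.000000). Real part: -0.020776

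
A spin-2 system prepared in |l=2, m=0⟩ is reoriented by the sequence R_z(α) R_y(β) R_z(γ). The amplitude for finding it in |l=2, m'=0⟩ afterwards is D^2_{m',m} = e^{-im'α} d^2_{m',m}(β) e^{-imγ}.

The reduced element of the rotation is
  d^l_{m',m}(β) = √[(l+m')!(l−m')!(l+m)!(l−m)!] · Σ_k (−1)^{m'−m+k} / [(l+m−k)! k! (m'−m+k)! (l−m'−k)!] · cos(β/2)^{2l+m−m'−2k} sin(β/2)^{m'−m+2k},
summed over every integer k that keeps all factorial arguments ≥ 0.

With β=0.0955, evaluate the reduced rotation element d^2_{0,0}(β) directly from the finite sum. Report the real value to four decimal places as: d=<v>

d=0.9864

d^2_{0,0}(β=0.0955) via the finite sum:
c=cos(0.095500/2)=0.998860, s=sin(0.095500/2)=0.047732; N=√[2·2·2·2]=4.000000
k∈{0,1,2} keeps every argument non-negative
  k=0: (−1)^0·4.0000/(4)·0.9989^4·0.0477^0 = +0.995449
  k=1: (−1)^1·4.0000/(1)·0.9989^2·0.0477^2 = -0.009093
  k=2: (−1)^2·4.0000/(4)·0.9989^0·0.0477^4 = +0.000005
d^2_{0,0}(0.0955) = +0.995449 -0.009093 +0.000005 = +0.986361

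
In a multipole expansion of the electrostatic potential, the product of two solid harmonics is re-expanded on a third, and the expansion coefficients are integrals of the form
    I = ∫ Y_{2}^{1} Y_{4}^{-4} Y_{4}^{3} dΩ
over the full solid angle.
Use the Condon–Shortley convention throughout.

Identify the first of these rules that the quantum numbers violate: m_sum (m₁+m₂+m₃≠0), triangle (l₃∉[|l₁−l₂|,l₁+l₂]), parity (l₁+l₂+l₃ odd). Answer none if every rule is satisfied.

none

m₁+m₂+m₃ = 1 − 4 + 3 = 0  ✓
triangle: |2−4|=2 ≤ l₃=4 ≤ 2+4=6  ✓
parity: l₁+l₂+l₃ = 10 is even  ✓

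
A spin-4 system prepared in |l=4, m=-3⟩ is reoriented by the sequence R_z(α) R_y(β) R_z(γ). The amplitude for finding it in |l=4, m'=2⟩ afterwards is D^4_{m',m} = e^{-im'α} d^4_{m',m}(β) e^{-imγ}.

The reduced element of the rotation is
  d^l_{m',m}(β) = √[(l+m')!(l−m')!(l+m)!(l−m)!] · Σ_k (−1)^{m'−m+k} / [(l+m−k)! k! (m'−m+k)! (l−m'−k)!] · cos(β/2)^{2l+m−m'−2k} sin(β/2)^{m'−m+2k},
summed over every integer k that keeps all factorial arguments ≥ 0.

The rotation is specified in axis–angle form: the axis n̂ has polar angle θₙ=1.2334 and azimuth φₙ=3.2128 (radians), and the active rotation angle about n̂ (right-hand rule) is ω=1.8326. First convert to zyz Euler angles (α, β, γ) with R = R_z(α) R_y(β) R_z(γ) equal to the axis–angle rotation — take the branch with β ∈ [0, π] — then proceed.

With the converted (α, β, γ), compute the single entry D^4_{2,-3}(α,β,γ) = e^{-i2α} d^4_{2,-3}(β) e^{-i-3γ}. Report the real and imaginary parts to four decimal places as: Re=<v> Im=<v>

Re=-0.0227 Im=0.4417

Axis–angle → zyz. n̂ = (sinθₙcosφₙ, sinθₙsinφₙ, cosθₙ) = (-0.941228, -0.067136, +0.331031), ω = 1.8326.
R = I cosω + sinω [n̂]ₓ + (1−cosω) n̂n̂ᵀ gives
  R = [+0.856382, -0.240206, -0.457067; +0.399297, -0.253149, +0.881180; -0.327371, -0.937132, -0.120879]
β = atan2(√(R₁₃²+R₂₃²), R₃₃) = 1.691972; α = atan2(R₂₃, R₁₃) mod 2π = 2.049291; γ = atan2(R₃₂, −R₃₁) mod 2π = 5.048469
First d^4_{2,-3}(β=1.6920), then the phase factors e^{-i(2)α} and e^{-i(-3)γ}:
Half-angle: c=0.662994, s=0.748625. N=√(720·2·1·5040)=2693.993318
k: max(0,(-3)−(2))=0 … min(4+(-3),4−(2))=1
  k=0: (−1)^5·2693.9933/(240)·0.6630^3·0.7486^5 = -0.769193
  k=1: (−1)^6·2693.9933/(720)·0.6630^1·0.7486^7 = +0.326907
d^4_{2,-3}(1.6920) = -0.769193 +0.326907 = -0.442286
Attach z-rotation phases: D = e^{-i(2)(2.0493)}·(-0.442286)·e^{-i(-3)(5.0485)} = -0.022658+0.441705i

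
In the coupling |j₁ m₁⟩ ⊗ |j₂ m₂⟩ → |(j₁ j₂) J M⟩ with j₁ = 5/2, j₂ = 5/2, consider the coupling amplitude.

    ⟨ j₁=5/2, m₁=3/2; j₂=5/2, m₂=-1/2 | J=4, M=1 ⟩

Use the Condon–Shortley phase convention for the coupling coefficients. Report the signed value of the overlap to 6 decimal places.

j₁+j₂−J=1  J+j₁−j₂=4  J−j₁+j₂=4  j₁+j₂+J+1=10
(j₁±m₁, j₂±m₂, J±M) = (4,1,2,3,5,3)
P² = 10368/35
sum k=0..1:
  [0] +1/24 = 1/24
  [1] −1/144 = -1/144
S = 5/144
C² = P²·S² = 5/14 ; C = +0.597614

+√(5/14) = +0.597614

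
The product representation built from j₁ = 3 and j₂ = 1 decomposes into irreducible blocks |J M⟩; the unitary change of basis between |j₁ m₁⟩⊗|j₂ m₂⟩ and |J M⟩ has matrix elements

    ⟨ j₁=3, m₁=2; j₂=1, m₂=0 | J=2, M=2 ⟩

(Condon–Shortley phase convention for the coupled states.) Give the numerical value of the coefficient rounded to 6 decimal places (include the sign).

−√(5/21) = -0.487950

√[5·2!4!0!/7! · 5!1!1!1!4!0!] = √(960/7)
  +(−1)^1/∏(1,1,0,0,4,0)! = -1/24  (running -1/24)
⟨..|..⟩ = √(960/7)·(-1/24) = -0.487950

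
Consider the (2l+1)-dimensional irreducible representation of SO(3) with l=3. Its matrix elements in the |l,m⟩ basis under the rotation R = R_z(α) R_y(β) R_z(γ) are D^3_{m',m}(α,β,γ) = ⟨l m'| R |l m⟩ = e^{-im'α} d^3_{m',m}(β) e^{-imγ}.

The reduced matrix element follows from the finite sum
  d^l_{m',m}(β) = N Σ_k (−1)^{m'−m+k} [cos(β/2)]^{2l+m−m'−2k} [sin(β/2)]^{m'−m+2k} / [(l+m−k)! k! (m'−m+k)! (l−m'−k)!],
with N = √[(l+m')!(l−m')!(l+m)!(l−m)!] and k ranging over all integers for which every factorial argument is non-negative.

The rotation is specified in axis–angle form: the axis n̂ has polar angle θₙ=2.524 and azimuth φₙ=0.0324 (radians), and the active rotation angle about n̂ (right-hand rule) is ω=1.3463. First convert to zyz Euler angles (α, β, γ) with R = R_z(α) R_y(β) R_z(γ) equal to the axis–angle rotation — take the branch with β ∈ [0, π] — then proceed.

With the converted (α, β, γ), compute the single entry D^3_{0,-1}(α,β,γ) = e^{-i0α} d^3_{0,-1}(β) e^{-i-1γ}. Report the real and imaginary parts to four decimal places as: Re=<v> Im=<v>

Re=-0.2890 Im=-0.4145

Axis–angle → zyz. n̂ = (sinθₙcosφₙ, sinθₙsinφₙ, cosθₙ) = (+0.578770, +0.018759, -0.815275), ω = 1.3463.
R = I cosω + sinω [n̂]ₓ + (1−cosω) n̂n̂ᵀ gives
  R = [+0.483020, +0.803257, -0.348526; -0.786377, +0.222889, -0.576136; -0.385102, +0.552358, +0.739322]
β = atan2(√(R₁₃²+R₂₃²), R₃₃) = 0.738733; α = atan2(R₂₃, R₁₃) mod 2π = 4.168347; γ = atan2(R₃₂, −R₃₁) mod 2π = 0.961954
Split into d^3_{0,-1}(β=0.7387) × two z-phases.
Half-angle: c=0.932556, s=0.361025. N=√(6·6·2·24)=41.569219
k∈{0,1,2} keeps every argument non-negative
  k=0: (−1)^1·41.5692/(12)·0.9326^5·0.3610^1 = -0.882069
  k=1: (−1)^2·41.5692/(4)·0.9326^3·0.3610^3 = +0.396596
  k=2: (−1)^3·41.5692/(12)·0.9326^1·0.3610^5 = -0.019813
d^3_{0,-1}(0.7387) = -0.882069 +0.396596 -0.019813 = -0.505286
Phases: e^{-i·(0)·4.1683}=+1.000000+0.000000i, e^{-i·(-1)·0.9620}=+0.571918+0.820311i ⇒ D=-0.288982-0.414492i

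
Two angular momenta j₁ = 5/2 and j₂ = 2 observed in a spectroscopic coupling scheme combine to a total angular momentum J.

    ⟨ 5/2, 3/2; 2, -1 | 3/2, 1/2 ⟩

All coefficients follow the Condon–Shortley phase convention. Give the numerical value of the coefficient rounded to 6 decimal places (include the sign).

j₁+j₂−J=3  J+j₁−j₂=2  J−j₁+j₂=1  j₁+j₂+J+1=7
(j₁±m₁, j₂±m₂, J±M) = (4,1,1,3,2,1)
P² = 96/35
sum k=0..1:
  [0] +1/6 = 1/6
  [1] −1/4 = -1/4
S = -1/12
C² = P²·S² = 2/105 ; C = -0.138013

−√(2/105) = -0.138013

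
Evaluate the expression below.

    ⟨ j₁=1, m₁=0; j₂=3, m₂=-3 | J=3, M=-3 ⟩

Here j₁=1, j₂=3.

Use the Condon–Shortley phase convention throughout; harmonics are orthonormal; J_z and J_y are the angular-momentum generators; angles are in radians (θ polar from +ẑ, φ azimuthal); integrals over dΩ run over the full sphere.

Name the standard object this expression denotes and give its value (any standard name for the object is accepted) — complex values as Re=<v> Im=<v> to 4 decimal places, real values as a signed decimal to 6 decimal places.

Clebsch–Gordan coefficient, +√(3/4) ≈ +0.866025

This is a Clebsch–Gordan (vector-coupling) coefficient.
triangle: 1!·1!·5!/8! = 120/40320
(j±m)!: 1!·1!·0!·6!·0!·6! = 518400
prefactor² = (2J+1)·Δ·N² = 10800
  k=0: +1/(0!·1!·1!·0!·0!·5!) = 1/120
Σ = 1/120  ⇒  CG² = 10800·(1/120)² = 3/4
CG = +√(3/4) = +0.866025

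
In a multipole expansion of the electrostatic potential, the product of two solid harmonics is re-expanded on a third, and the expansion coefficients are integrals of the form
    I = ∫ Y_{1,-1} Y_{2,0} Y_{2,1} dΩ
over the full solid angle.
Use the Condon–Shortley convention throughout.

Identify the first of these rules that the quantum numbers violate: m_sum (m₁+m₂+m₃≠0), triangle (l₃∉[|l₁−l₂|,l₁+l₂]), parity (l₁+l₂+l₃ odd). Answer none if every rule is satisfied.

parity

Σmᵢ = 0  ✓
l₃∈[|l₁−l₂|,l₁+l₂]=[1,3], have l₃=2  ✓
Σlᵢ = 5 ⇒ odd  ✗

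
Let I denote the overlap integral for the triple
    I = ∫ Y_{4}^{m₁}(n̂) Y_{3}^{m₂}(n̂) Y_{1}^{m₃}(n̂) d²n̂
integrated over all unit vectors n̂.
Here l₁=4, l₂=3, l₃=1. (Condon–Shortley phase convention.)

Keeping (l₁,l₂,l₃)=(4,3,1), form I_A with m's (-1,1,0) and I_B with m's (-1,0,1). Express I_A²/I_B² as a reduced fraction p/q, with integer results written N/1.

3/2

Shared (l₁,l₂,l₃)=(4,3,1): N and (l;000)² cancel in I_A²/I_B².
A: Δ = 6!·2!·0!/9! = 1/252; Racah Σ t=4..4: t=4:+1/48 = 1/48; ⇒ 3j(4 3 1; -1 1 0)² = 5/84, sgn -1
B: Δ = 6!·2!·0!/9! = 1/252; Racah Σ t=3..3: t=3:−1/72 = -1/72; ⇒ 3j(4 3 1; -1 0 1)² = 5/126, sgn -1
I_A²/I_B² = (5/84)/(5/126) = 3/2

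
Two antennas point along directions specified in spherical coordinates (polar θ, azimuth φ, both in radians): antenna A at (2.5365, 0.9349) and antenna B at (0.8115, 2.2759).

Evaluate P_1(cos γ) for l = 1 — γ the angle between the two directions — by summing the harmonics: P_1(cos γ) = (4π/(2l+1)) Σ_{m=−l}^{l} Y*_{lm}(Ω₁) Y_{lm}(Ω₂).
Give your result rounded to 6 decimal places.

Expand P_1 via completeness: Σ_{m} conj(Y_{1,m}) at Ω₁ times Y_{1,m} at Ω₂ —
  [-1]  conj(Y_{1,-1})(Ω₁) = 0.11672 + 0.15812j ; Y_{1,-1}(Ω₂) = -0.16241 - 0.19084j ; Δ = 0.01122 - 0.04795j
  [+0]  conj(Y_{1,0})(Ω₁) = -0.40185 + 0.00000j ; Y_{1,0}(Ω₂) = 0.33636 + 0.00000j ; Δ = -0.13517 + 0.00000j
  [+1]  conj(Y_{1,1})(Ω₁) = -0.11672 + 0.15812j ; Y_{1,1}(Ω₂) = 0.16241 - 0.19084j ; Δ = 0.01122 + 0.04795j
Total Σ_m = -0.11273 + 0.00000j. Multiply by 4.188790: -0.47220 + 0.00000j. P_1(cos γ) = -0.472204

-0.472204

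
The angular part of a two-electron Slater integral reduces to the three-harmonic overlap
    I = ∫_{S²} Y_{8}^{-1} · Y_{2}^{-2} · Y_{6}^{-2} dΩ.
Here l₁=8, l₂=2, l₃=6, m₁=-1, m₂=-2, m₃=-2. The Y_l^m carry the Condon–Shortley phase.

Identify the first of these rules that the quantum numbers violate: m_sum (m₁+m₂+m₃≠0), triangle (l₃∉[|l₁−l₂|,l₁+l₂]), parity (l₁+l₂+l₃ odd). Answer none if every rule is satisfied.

m_sum

Σmᵢ = -5  ✗
l₃∈[|l₁−l₂|,l₁+l₂]=[6,10], have l₃=6
Σlᵢ = 16 ⇒ even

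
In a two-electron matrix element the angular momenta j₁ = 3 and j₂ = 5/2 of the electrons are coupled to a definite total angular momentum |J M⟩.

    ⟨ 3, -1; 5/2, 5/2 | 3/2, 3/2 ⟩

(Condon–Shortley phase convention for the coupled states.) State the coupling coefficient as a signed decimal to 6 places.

j₁+j₂−J=4  J+j₁−j₂=2  J−j₁+j₂=1  j₁+j₂+J+1=8
(j₁±m₁, j₂±m₂, J±M) = (2,4,5,0,3,0)
P² = 1152/7
sum k=4..4:
  [4] +1/48 = 1/48
S = 1/48
C² = P²·S² = 1/14 ; C = +0.267261

+√(1/14) ≈ +0.267261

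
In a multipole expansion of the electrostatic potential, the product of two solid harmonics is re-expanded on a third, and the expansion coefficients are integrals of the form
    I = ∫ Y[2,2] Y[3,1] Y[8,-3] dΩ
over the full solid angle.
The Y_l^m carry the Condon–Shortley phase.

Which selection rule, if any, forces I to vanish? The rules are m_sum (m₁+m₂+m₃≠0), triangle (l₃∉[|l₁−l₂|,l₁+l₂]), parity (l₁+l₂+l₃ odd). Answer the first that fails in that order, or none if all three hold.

triangle

Σmᵢ = 0  ✓
l₃∈[|l₁−l₂|,l₁+l₂]=[1,5] required, l₃=8 fails  ✗
Σlᵢ = 13 ⇒ odd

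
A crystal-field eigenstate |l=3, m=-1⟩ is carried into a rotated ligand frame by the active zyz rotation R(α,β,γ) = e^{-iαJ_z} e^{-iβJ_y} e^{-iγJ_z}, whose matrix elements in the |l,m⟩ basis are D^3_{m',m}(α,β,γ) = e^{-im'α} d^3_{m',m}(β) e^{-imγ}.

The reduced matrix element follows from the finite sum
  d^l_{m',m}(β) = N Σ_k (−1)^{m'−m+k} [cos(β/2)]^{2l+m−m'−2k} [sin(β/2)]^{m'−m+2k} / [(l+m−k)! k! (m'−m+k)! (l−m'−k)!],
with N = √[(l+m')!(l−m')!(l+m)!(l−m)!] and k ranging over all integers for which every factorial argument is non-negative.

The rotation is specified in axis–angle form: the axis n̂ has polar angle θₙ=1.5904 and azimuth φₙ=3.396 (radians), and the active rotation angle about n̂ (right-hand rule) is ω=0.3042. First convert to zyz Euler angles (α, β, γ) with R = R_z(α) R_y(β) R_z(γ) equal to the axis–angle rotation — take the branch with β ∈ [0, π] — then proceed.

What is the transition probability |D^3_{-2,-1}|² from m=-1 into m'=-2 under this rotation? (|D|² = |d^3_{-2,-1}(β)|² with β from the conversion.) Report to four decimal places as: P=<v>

Axis–angle → zyz. n̂ = (sinθₙcosφₙ, sinθₙsinφₙ, cosθₙ) = (-0.967627, -0.251624, -0.019602), ω = 0.3042.
R = I cosω + sinω [n̂]ₓ + (1−cosω) n̂n̂ᵀ gives
  R = [+0.997075, +0.017050, -0.074498; +0.005307, +0.956994, +0.290060; +0.076240, -0.289607, +0.954105]
β = atan2(√(R₁₃²+R₂₃²), R₃₃) = 0.304141; α = atan2(R₂₃, R₁₃) mod 2π = 1.822199; γ = atan2(R₃₂, −R₃₁) mod 2π = 4.454977
D^3_{-2,-1}(1.8222,0.3041,4.4550) = e^{-i·-2·1.8222}·d^3_{-2,-1}(0.3041)·e^{-i·-1·4.4550}. Compute d first:
With c≡cos(β/2)=0.988460 and s≡sin(β/2)=0.151485, N=[1·120·2·24]^{1/2}=75.894664
k: max(0,(-1)−(-2))=1 … min(3+(-1),3−(-2))=2
  k=1: (−1)^0·75.8947/(24)·0.9885^5·0.1515^1 = +0.452027
  k=2: (−1)^1·75.8947/(12)·0.9885^3·0.1515^3 = -0.021233
d^3_{-2,-1}(0.3041) = +0.452027 -0.021233 = +0.430794
|D^3_{-2,-1}|² = |d^3_{-2,-1}(β)|² = (+0.430794)² = 0.185583 (the z-rotation phases have unit modulus)

P=0.1856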